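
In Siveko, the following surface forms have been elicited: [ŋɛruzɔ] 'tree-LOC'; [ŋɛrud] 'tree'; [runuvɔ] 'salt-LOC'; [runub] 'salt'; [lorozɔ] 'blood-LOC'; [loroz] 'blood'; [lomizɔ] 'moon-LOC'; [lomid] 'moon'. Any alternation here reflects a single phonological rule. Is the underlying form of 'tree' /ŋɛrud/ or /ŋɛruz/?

'tree' shows [z] ~ [d] at the end of the stem ([ŋɛruzɔ] vs [ŋɛrud]).
But 'blood' keeps [z] in both environments ([lorozɔ], [loroz]), so there is no rule changing /z/ to [d] in isolation.
The alternation reflects intervocalic spirantization: voiced stops become fricatives between vowels. /d/ is underlying.

/ŋɛrud/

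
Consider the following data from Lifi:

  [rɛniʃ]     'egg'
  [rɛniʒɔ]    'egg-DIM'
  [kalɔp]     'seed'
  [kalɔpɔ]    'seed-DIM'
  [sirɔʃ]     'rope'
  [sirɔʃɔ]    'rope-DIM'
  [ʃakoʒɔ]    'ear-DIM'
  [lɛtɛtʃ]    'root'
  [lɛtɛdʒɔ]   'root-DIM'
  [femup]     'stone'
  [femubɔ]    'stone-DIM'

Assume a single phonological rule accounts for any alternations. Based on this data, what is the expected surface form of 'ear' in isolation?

In [rɛniʃ] and [rɛniʒɔ] the final segment of 'egg' alternates: [ʃ] ~ [ʒ].
The stem 'rope' ([sirɔʃ], [sirɔʃɔ]) shows [ʃ] unchanged in both environments, so [ʃ] cannot be basic with [ʒ] derived before the DIM suffix.
The underlying segment must be /ʒ/; voiced obstruents become voiceless word-finally, yielding [ʃ] there.
From [ʃakoʒɔ] the stem 'ear' is /ʃakoʒ/; word-finally this yields [ʃakoʃ].

[ʃakoʃ]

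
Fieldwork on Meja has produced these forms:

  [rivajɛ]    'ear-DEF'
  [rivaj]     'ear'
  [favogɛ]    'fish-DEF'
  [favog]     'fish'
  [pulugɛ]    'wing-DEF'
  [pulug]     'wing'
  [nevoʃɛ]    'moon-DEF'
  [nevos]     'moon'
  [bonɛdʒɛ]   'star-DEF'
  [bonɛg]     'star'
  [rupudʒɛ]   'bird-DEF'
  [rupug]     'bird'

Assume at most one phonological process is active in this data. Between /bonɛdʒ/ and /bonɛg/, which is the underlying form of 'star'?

/bonɛdʒ/

In [bonɛdʒɛ] and [bonɛg] the final segment of 'star' alternates: [dʒ] ~ [g].
If /g/ were underlying and a rule turned it into [dʒ] before the DEF suffix, 'fish' would also alternate; but it has [g] in both [favogɛ] and [favog].
The alternation reflects depalatalization: palato-alveolar /dʒ/ and /ʃ/ become [g] and [s] when no front vowel follows. /dʒ/ is underlying.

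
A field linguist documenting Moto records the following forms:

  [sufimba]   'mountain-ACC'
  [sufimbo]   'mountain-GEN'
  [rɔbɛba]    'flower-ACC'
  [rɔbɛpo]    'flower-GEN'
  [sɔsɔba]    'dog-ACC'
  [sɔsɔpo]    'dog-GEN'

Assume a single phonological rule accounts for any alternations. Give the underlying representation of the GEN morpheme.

The GEN morpheme has two allomorphs, [-bo] and [-po].
By contrast the ACC suffix keeps its initial [b] throughout — that segment must be underlying.
So the underlying form is /-po/, and voiceless stops become voiced after a nasal.

/-po/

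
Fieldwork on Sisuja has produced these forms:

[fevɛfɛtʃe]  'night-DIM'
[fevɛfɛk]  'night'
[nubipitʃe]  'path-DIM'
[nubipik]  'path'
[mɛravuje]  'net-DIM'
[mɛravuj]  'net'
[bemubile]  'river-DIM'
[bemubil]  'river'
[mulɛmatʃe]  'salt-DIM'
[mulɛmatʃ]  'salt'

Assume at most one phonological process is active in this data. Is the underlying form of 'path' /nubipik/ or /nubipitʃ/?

/nubipik/

'path' shows [tʃ] ~ [k] at the end of the stem ([nubipitʃe] vs [nubipik]).
Compare 'salt', with invariant [tʃ] in [mulɛmatʃe] and [mulɛmatʃ]: an analysis with underlying /tʃ/ and a rule producing [k] in isolation would wrongly predict alternation here too.
The alternation reflects palatalization before a front vowel: /k/ becomes palato-alveolar [tʃ] before a front vowel. /k/ is underlying.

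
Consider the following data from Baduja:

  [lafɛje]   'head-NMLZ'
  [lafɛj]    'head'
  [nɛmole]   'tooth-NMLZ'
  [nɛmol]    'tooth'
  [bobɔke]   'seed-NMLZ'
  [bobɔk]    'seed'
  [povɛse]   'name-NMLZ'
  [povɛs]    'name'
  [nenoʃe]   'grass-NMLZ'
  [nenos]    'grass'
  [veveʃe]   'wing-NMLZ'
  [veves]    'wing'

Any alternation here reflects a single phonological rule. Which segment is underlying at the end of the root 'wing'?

The stem for 'wing' ends in [ʃ] in [veveʃe] but [s] in [veves].
Compare 'name', with invariant [s] in [povɛse] and [povɛs]: an analysis with underlying /s/ and a rule producing [ʃ] before the NMLZ suffix would wrongly predict alternation here too.
So /ʃ/ is underlying, and a rule of depalatalization — palato-alveolar /ʃ/ becomes [s] when no front vowel follows — gives [s].

/ʃ/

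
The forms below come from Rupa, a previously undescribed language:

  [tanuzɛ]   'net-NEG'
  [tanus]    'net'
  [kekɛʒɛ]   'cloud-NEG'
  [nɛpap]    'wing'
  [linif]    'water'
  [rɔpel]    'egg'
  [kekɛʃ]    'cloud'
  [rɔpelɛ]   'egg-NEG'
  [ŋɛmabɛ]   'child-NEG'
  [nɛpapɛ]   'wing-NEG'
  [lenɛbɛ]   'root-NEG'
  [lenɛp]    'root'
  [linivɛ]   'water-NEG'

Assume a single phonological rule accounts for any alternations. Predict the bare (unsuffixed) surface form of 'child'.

In [lenɛbɛ] and [lenɛp] the final segment of 'root' alternates: [b] ~ [p].
If /p/ were underlying and a rule turned it into [b] before the NEG suffix, 'wing' would also alternate; but it has [p] in both [nɛpapɛ] and [nɛpap].
Therefore /b/ is basic and [p] is derived by word-final obstruent devoicing (voiced obstruents become voiceless word-finally).
The one attested form of 'child', [ŋɛmabɛ], shows underlying /ŋɛmab/. Applying the same rule word-finally gives [ŋɛmap].

[ŋɛmap]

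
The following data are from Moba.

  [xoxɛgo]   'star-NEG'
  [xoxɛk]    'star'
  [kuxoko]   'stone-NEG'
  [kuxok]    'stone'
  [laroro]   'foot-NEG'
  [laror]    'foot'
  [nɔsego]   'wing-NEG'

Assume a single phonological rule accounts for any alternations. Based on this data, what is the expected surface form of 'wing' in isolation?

[nɔsek]

'star' shows [g] ~ [k] at the end of the stem ([xoxɛgo] vs [xoxɛk]).
The stem 'stone' ([kuxoko], [kuxok]) shows [k] unchanged in both environments, so [k] cannot be basic with [g] derived before the NEG suffix.
So /g/ is underlying, and a rule of word-final obstruent devoicing — voiced obstruents become voiceless word-finally — gives [k].
The one attested form of 'wing', [nɔsego], shows underlying /nɔseg/. Applying the same rule word-finally gives [nɔsek].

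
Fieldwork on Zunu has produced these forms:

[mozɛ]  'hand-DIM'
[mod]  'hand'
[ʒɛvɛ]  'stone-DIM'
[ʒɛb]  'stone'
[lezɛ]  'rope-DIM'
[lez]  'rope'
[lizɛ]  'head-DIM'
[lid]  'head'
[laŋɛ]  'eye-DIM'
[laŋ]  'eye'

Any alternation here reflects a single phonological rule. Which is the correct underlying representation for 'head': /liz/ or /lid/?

/lid/

The root 'head' surfaces as [lizɛ] and [lid], with a stem-final [z] ~ [d] alternation.
The stem 'rope' ([lezɛ], [lez]) shows [z] unchanged in both environments, so [z] cannot be basic with [d] derived in isolation.
So /d/ is underlying, and a rule of intervocalic spirantization — voiced stops become fricatives between vowels — gives [z].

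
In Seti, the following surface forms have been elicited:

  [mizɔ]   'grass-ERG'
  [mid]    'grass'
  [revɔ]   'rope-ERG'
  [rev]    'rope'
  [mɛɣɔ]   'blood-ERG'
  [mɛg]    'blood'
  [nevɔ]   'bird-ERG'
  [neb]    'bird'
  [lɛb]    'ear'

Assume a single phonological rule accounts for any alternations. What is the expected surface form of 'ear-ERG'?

'bird' shows [v] ~ [b] at the end of the stem ([nevɔ] vs [neb]).
Compare 'rope', with invariant [v] in [revɔ] and [rev]: an analysis with underlying /v/ and a rule producing [b] in isolation would wrongly predict alternation here too.
The underlying segment must be /b/; voiced stops become fricatives between vowels, yielding [v] there.
The one attested form of 'ear', [lɛb], shows underlying /lɛb/. Applying the same rule between vowels gives [lɛvɔ].

[lɛvɔ]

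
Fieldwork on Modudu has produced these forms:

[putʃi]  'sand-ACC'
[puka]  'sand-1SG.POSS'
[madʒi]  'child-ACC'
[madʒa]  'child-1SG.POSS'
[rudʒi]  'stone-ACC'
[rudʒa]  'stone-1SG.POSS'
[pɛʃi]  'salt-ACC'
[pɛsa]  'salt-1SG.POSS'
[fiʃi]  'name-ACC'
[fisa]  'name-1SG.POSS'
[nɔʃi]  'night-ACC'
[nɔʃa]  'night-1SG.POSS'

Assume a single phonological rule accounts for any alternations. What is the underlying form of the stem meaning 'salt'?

/pɛs/

The stem for 'salt' ends in [ʃ] in [pɛʃi] but [s] in [pɛsa].
Compare 'night', with invariant [ʃ] in [nɔʃi] and [nɔʃa]: an analysis with underlying /ʃ/ and a rule producing [s] before the 1SG.POSS suffix would wrongly predict alternation here too.
Therefore /s/ is basic and [ʃ] is derived by palatalization before a front vowel (/k/ and /s/ become palato-alveolar [tʃ] and [ʃ] before a front vowel).
Hence 'salt' is /pɛs/ underlyingly.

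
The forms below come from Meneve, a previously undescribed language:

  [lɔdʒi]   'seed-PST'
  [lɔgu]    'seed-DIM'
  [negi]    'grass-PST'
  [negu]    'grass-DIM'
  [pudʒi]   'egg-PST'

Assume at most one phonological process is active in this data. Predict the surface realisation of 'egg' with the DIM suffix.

[pugu]

In [lɔdʒi] and [lɔgu] the final segment of 'seed' alternates: [dʒ] ~ [g].
But 'grass' keeps [g] in both environments ([negi], [negu]), so there is no rule changing /g/ to [dʒ] before the PST suffix.
Therefore /dʒ/ is basic and [g] is derived by depalatalization (palato-alveolar /dʒ/ becomes [g] when no front vowel follows).
The one attested form of 'egg', [pudʒi], shows underlying /pudʒ/. Applying the same rule when no front vowel follows gives [pugu].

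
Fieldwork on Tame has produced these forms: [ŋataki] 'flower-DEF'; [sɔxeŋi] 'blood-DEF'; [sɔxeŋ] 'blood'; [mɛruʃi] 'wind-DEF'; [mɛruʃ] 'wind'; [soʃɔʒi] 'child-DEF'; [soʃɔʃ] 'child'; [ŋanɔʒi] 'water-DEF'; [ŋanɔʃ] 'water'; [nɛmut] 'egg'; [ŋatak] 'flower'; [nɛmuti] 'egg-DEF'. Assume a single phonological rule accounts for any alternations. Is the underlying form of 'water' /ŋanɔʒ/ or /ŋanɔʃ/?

The stem for 'water' ends in [ʃ] in [ŋanɔʃ] but [ʒ] in [ŋanɔʒi].
But 'wind' keeps [ʃ] in both environments ([mɛruʃ], [mɛruʃi]), so there is no rule changing /ʃ/ to [ʒ] before the DEF suffix.
So /ʒ/ is underlying, and a rule of word-final obstruent devoicing — voiced obstruents become voiceless word-finally — gives [ʃ].

/ŋanɔʒ/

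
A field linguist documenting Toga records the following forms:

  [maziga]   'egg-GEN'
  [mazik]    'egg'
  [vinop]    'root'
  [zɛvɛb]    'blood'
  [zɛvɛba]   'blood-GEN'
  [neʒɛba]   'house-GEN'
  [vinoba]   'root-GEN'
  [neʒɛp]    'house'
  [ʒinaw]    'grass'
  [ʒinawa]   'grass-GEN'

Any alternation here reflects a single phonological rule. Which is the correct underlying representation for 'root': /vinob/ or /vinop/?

/vinop/

'root' shows [b] ~ [p] at the end of the stem ([vinoba] vs [vinop]).
The stem 'blood' ([zɛvɛba], [zɛvɛb]) shows [b] unchanged in both environments, so [b] cannot be basic with [p] derived in isolation.
Therefore /p/ is basic and [b] is derived by intervocalic voicing (voiceless stops become voiced between vowels).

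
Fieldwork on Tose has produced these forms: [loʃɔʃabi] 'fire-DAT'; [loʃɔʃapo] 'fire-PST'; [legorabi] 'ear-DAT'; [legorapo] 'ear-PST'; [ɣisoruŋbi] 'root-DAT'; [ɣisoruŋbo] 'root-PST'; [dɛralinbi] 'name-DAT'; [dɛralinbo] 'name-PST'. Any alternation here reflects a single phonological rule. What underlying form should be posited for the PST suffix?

The PST suffix surfaces as [-bo] and [-po], depending on the final segment of the stem.
By contrast the DAT suffix keeps its initial [b] throughout — that segment must be underlying.
So the underlying form is /-po/, and voiceless stops become voiced after a nasal.

/-po/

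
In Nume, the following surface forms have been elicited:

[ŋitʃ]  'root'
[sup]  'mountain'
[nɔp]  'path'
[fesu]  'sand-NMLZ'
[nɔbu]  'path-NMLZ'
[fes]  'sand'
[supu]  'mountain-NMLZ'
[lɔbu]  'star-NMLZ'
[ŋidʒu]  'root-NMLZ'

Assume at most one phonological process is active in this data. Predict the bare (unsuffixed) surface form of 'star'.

The root 'path' surfaces as [nɔp] and [nɔbu], with a stem-final [p] ~ [b] alternation.
Compare 'mountain', with invariant [p] in [sup] and [supu]: an analysis with underlying /p/ and a rule producing [b] before the NMLZ suffix would wrongly predict alternation here too.
The alternation reflects word-final obstruent devoicing: voiced obstruents become voiceless word-finally. /b/ is underlying.
The one attested form of 'star', [lɔbu], shows underlying /lɔb/. Applying the same rule word-finally gives [lɔp].

[lɔp]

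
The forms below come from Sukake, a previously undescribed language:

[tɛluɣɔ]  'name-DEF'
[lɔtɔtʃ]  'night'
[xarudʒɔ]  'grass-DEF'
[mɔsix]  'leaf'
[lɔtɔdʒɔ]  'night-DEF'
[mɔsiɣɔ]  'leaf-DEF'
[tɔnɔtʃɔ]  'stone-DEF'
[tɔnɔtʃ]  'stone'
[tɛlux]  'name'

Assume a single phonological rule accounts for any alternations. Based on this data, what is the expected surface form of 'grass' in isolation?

[xarutʃ]

In [lɔtɔdʒɔ] and [lɔtɔtʃ] the final segment of 'night' alternates: [dʒ] ~ [tʃ].
Compare 'stone', with invariant [tʃ] in [tɔnɔtʃɔ] and [tɔnɔtʃ]: an analysis with underlying /tʃ/ and a rule producing [dʒ] before the DEF suffix would wrongly predict alternation here too.
Therefore /dʒ/ is basic and [tʃ] is derived by word-final obstruent devoicing (voiced obstruents become voiceless word-finally).
From [xarudʒɔ] the stem 'grass' is /xarudʒ/; word-finally this yields [xarutʃ].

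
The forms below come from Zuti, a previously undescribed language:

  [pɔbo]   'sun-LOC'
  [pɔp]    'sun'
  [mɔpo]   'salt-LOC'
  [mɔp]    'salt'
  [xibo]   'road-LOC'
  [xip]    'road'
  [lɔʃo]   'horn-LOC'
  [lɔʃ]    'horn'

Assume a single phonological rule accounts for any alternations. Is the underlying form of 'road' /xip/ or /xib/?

/xib/

The stem for 'road' ends in [b] in [xibo] but [p] in [xip].
If /p/ were underlying and a rule turned it into [b] before the LOC suffix, 'salt' would also alternate; but it has [p] in both [mɔpo] and [mɔp].
Therefore /b/ is basic and [p] is derived by word-final obstruent devoicing (voiced obstruents become voiceless word-finally).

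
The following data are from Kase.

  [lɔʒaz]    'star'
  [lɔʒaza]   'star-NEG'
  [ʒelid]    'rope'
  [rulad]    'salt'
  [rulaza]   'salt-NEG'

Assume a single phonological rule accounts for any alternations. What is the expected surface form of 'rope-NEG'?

In [rulad] and [rulaza] the final segment of 'salt' alternates: [d] ~ [z].
Compare 'star', with invariant [z] in [lɔʒaz] and [lɔʒaza]: an analysis with underlying /z/ and a rule producing [d] in isolation would wrongly predict alternation here too.
The underlying segment must be /d/; voiced stops become fricatives between vowels, yielding [z] there.
The one attested form of 'rope', [ʒelid], shows underlying /ʒelid/. Applying the same rule between vowels gives [ʒeliza].

[ʒeliza]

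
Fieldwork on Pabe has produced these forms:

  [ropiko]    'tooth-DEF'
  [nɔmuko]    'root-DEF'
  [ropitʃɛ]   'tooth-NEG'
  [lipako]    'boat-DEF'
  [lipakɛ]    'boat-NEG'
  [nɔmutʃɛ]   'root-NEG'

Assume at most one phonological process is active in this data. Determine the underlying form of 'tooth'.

/ropitʃ/

In [ropitʃɛ] and [ropiko] the final segment of 'tooth' alternates: [tʃ] ~ [k].
If /k/ were underlying and a rule turned it into [tʃ] before the NEG suffix, 'boat' would also alternate; but it has [k] in both [lipakɛ] and [lipako].
The underlying segment must be /tʃ/; palato-alveolar /tʃ/ becomes [k] when no front vowel follows, yielding [k] there.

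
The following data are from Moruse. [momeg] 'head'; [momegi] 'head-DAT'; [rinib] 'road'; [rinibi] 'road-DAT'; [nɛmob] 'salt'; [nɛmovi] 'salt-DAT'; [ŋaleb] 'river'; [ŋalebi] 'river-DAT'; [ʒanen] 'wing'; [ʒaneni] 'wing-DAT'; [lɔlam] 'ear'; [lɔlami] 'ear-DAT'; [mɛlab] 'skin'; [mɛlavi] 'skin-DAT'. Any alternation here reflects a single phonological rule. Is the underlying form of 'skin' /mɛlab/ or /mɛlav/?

/mɛlav/

In [mɛlab] and [mɛlavi] the final segment of 'skin' alternates: [b] ~ [v].
If /b/ were underlying and a rule turned it into [v] before the DAT suffix, 'road' would also alternate; but it has [b] in both [rinib] and [rinibi].
The underlying segment must be /v/; voiced fricatives become stops word-finally, yielding [b] there.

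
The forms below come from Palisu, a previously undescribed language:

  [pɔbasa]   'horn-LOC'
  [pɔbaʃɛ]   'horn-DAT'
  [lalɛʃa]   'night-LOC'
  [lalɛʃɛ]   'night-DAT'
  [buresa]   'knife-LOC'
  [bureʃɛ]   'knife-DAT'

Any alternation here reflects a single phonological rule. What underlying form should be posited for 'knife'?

/bures/

The stem for 'knife' ends in [s] in [buresa] but [ʃ] in [bureʃɛ].
But 'night' keeps [ʃ] in both environments ([lalɛʃa], [lalɛʃɛ]), so there is no rule changing /ʃ/ to [s] before the LOC suffix.
So /s/ is underlying, and a rule of palatalization before a front vowel — /s/ becomes palato-alveolar [ʃ] before a front vowel — gives [ʃ].
Hence 'knife' is /bures/ underlyingly.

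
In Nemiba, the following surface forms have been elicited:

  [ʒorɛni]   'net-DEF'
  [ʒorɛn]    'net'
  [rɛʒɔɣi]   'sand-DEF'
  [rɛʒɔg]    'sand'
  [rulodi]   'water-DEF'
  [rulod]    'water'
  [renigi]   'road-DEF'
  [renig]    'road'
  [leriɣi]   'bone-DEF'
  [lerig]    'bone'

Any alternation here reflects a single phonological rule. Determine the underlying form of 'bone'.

In [leriɣi] and [lerig] the final segment of 'bone' alternates: [ɣ] ~ [g].
If /g/ were underlying and a rule turned it into [ɣ] before the DEF suffix, 'road' would also alternate; but it has [g] in both [renigi] and [renig].
So /ɣ/ is underlying, and a rule of word-final hardening — voiced fricatives become stops word-finally — gives [g].

/leriɣ/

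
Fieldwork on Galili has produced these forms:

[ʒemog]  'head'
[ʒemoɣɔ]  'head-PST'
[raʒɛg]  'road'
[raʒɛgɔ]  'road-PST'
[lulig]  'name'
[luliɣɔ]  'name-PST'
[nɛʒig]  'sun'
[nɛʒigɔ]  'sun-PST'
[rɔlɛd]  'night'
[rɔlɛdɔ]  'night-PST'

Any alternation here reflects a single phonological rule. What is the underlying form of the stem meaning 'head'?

The stem for 'head' ends in [g] in [ʒemog] but [ɣ] in [ʒemoɣɔ].
But 'sun' keeps [g] in both environments ([nɛʒig], [nɛʒigɔ]), so there is no rule changing /g/ to [ɣ] before the PST suffix.
The alternation reflects word-final hardening: voiced fricatives become stops word-finally. /ɣ/ is underlying.
The underlying form of 'head' is therefore /ʒemoɣ/.

/ʒemoɣ/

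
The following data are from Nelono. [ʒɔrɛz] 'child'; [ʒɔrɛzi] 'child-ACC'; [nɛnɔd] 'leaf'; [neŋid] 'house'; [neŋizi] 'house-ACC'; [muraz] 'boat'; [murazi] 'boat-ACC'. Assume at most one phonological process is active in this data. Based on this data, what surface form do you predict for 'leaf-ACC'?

[nɛnɔzi]

The root 'house' surfaces as [neŋid] and [neŋizi], with a stem-final [d] ~ [z] alternation.
If /z/ were underlying and a rule turned it into [d] in isolation, 'boat' would also alternate; but it has [z] in both [muraz] and [murazi].
Therefore /d/ is basic and [z] is derived by intervocalic spirantization (voiced stops become fricatives between vowels).
From [nɛnɔd] the stem 'leaf' is /nɛnɔd/; between vowels this yields [nɛnɔzi].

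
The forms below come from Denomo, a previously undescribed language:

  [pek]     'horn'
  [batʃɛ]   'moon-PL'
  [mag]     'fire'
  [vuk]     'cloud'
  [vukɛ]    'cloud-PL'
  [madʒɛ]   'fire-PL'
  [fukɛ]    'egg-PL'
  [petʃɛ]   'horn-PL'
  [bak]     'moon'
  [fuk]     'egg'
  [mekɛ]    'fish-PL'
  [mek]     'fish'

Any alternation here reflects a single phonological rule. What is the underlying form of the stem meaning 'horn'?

The root 'horn' surfaces as [pek] and [petʃɛ], with a stem-final [k] ~ [tʃ] alternation.
If /k/ were underlying and a rule turned it into [tʃ] before the PL suffix, 'fish' would also alternate; but it has [k] in both [mek] and [mekɛ].
So /tʃ/ is underlying, and a rule of depalatalization — palato-alveolar /tʃ/ and /dʒ/ become [k] and [g] when no front vowel follows — gives [k].
The underlying form of 'horn' is therefore /petʃ/.

/petʃ/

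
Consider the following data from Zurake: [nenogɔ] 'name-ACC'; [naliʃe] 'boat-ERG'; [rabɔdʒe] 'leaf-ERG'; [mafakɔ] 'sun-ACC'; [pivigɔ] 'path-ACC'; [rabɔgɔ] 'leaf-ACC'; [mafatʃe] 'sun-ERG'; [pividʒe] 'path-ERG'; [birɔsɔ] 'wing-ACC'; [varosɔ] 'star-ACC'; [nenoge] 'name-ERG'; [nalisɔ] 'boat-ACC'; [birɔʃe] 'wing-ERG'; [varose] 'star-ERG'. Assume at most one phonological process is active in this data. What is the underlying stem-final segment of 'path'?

/dʒ/

The root 'path' surfaces as [pivigɔ] and [pividʒe], with a stem-final [g] ~ [dʒ] alternation.
But 'name' keeps [g] in both environments ([nenogɔ], [nenoge]), so there is no rule changing /g/ to [dʒ] before the ERG suffix.
The alternation reflects depalatalization: palato-alveolar /tʃ/, /dʒ/ and /ʃ/ become [k], [g] and [s] when no front vowel follows. /dʒ/ is underlying.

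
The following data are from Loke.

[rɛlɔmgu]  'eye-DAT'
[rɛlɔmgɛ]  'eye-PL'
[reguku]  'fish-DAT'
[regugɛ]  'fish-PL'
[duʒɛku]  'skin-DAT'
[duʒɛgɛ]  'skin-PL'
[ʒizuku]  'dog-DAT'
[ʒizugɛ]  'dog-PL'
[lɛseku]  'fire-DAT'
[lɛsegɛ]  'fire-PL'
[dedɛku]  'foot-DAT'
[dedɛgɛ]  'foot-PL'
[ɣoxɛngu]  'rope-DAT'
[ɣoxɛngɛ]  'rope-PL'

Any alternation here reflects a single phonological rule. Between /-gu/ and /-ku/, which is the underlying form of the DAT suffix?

/-ku/

The DAT suffix surfaces as [-gu] and [-ku], depending on the final segment of the stem.
The PL suffix, which begins with [g], is invariant after every stem; so [g] is not altered by any rule here.
The DAT suffix is therefore /-ku/ underlyingly, with post-nasal voicing: voiceless stops become voiced after a nasal.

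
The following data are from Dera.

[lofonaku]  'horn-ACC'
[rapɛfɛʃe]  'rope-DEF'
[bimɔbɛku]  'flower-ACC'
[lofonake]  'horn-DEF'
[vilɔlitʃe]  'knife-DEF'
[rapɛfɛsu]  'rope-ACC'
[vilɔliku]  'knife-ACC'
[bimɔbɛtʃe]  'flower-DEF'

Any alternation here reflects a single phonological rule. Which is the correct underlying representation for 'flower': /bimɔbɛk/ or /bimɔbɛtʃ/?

In [bimɔbɛku] and [bimɔbɛtʃe] the final segment of 'flower' alternates: [k] ~ [tʃ].
Compare 'horn', with invariant [k] in [lofonaku] and [lofonake]: an analysis with underlying /k/ and a rule producing [tʃ] before the DEF suffix would wrongly predict alternation here too.
The alternation reflects depalatalization: palato-alveolar /tʃ/ and /ʃ/ become [k] and [s] when no front vowel follows. /tʃ/ is underlying.

/bimɔbɛtʃ/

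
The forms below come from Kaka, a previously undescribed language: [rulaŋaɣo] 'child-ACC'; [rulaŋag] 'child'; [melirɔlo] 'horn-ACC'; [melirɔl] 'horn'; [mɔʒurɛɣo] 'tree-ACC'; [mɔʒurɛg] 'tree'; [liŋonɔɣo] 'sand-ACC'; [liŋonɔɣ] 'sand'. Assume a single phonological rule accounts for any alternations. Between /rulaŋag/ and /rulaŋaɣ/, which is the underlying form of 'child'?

/rulaŋag/

The root 'child' surfaces as [rulaŋaɣo] and [rulaŋag], with a stem-final [ɣ] ~ [g] alternation.
Compare 'sand', with invariant [ɣ] in [liŋonɔɣo] and [liŋonɔɣ]: an analysis with underlying /ɣ/ and a rule producing [g] in isolation would wrongly predict alternation here too.
So /g/ is underlying, and a rule of intervocalic spirantization — voiced stops become fricatives between vowels — gives [ɣ].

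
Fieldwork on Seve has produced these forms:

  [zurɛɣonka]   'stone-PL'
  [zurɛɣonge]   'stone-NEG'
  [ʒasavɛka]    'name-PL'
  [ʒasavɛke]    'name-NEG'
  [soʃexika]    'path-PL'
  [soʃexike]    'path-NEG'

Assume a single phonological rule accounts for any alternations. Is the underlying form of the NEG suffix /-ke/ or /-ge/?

The NEG suffix surfaces as [-ge] and [-ke], depending on the final segment of the stem.
By contrast the PL suffix keeps its initial [k] throughout — that segment must be underlying.
So the underlying form is /-ge/, and voiced stops become voiceless after a vowel.

/-ge/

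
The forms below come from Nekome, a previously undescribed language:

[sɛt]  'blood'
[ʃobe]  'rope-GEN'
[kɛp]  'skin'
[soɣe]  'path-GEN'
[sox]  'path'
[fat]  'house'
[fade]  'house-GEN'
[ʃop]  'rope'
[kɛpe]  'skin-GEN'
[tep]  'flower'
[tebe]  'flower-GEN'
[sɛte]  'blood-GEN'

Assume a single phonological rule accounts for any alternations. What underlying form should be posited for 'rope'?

The stem for 'rope' ends in [p] in [ʃop] but [b] in [ʃobe].
If /p/ were underlying and a rule turned it into [b] before the GEN suffix, 'skin' would also alternate; but it has [p] in both [kɛp] and [kɛpe].
Therefore /b/ is basic and [p] is derived by word-final obstruent devoicing (voiced obstruents become voiceless word-finally).

/ʃob/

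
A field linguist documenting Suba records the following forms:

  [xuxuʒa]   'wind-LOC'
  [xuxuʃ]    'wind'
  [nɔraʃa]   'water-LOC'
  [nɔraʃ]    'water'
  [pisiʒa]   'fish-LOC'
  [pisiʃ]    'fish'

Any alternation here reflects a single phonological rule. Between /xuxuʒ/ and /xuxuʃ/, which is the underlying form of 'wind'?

'wind' shows [ʒ] ~ [ʃ] at the end of the stem ([xuxuʒa] vs [xuxuʃ]).
But 'water' keeps [ʃ] in both environments ([nɔraʃa], [nɔraʃ]), so there is no rule changing /ʃ/ to [ʒ] before the LOC suffix.
The underlying segment must be /ʒ/; voiced obstruents become voiceless word-finally, yielding [ʃ] there.

/xuxuʒ/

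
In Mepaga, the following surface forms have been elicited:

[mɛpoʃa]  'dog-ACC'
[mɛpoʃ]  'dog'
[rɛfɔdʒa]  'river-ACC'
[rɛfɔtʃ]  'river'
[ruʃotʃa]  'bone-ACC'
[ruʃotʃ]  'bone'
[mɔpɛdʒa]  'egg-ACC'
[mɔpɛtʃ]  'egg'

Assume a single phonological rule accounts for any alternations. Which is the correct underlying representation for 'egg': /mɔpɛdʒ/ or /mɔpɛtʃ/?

In [mɔpɛdʒa] and [mɔpɛtʃ] the final segment of 'egg' alternates: [dʒ] ~ [tʃ].
Compare 'bone', with invariant [tʃ] in [ruʃotʃa] and [ruʃotʃ]: an analysis with underlying /tʃ/ and a rule producing [dʒ] before the ACC suffix would wrongly predict alternation here too.
So /dʒ/ is underlying, and a rule of word-final obstruent devoicing — voiced obstruents become voiceless word-finally — gives [tʃ].

/mɔpɛdʒ/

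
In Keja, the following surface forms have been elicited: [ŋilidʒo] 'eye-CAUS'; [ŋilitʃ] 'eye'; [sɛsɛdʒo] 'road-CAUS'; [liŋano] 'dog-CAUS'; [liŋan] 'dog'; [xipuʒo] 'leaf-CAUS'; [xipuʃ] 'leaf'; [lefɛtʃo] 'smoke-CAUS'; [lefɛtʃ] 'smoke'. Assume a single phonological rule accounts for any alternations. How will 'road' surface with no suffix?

[sɛsɛtʃ]

The root 'eye' surfaces as [ŋilidʒo] and [ŋilitʃ], with a stem-final [dʒ] ~ [tʃ] alternation.
But 'smoke' keeps [tʃ] in both environments ([lefɛtʃo], [lefɛtʃ]), so there is no rule changing /tʃ/ to [dʒ] before the CAUS suffix.
The alternation reflects word-final obstruent devoicing: voiced obstruents become voiceless word-finally. /dʒ/ is underlying.
From [sɛsɛdʒo] the stem 'road' is /sɛsɛdʒ/; word-finally this yields [sɛsɛtʃ].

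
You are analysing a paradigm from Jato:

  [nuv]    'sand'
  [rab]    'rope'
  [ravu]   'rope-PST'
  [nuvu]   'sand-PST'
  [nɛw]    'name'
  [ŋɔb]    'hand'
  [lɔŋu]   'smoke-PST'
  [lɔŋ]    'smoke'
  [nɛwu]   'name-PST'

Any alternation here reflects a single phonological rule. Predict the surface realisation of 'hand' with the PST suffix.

[ŋɔvu]

The root 'rope' surfaces as [rab] and [ravu], with a stem-final [b] ~ [v] alternation.
But 'sand' keeps [v] in both environments ([nuv], [nuvu]), so there is no rule changing /v/ to [b] in isolation.
Therefore /b/ is basic and [v] is derived by intervocalic spirantization (voiced stops become fricatives between vowels).
The one attested form of 'hand', [ŋɔb], shows underlying /ŋɔb/. Applying the same rule between vowels gives [ŋɔvu].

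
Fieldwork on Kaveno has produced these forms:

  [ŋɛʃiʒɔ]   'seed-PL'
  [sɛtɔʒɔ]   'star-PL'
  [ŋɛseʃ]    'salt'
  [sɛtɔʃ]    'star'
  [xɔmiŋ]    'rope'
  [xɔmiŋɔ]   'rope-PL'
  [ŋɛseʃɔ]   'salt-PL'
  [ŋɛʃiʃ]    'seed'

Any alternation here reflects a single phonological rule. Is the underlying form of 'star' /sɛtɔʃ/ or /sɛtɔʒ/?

/sɛtɔʒ/

'star' shows [ʒ] ~ [ʃ] at the end of the stem ([sɛtɔʒɔ] vs [sɛtɔʃ]).
If /ʃ/ were underlying and a rule turned it into [ʒ] before the PL suffix, 'salt' would also alternate; but it has [ʃ] in both [ŋɛseʃɔ] and [ŋɛseʃ].
Therefore /ʒ/ is basic and [ʃ] is derived by word-final obstruent devoicing (voiced obstruents become voiceless word-finally).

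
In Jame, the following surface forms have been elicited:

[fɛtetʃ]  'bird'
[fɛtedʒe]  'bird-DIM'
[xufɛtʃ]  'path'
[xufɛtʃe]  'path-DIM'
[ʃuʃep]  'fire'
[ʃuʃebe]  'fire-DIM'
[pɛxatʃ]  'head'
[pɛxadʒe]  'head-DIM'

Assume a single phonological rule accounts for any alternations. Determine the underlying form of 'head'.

The root 'head' surfaces as [pɛxatʃ] and [pɛxadʒe], with a stem-final [tʃ] ~ [dʒ] alternation.
Compare 'path', with invariant [tʃ] in [xufɛtʃ] and [xufɛtʃe]: an analysis with underlying /tʃ/ and a rule producing [dʒ] before the DIM suffix would wrongly predict alternation here too.
So /dʒ/ is underlying, and a rule of word-final obstruent devoicing — voiced obstruents become voiceless word-finally — gives [tʃ].
The underlying form of 'head' is therefore /pɛxadʒ/.

/pɛxadʒ/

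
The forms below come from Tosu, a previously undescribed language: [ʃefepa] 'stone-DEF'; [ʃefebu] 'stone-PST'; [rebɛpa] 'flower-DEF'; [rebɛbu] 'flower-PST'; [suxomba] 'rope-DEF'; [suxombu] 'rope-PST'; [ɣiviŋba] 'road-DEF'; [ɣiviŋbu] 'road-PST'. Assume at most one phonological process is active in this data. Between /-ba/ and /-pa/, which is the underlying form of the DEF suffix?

/-pa/

The DEF morpheme has two allomorphs, [-ba] and [-pa].
By contrast the PST suffix keeps its initial [b] throughout — that segment must be underlying.
So the underlying form is /-pa/, and voiceless stops become voiced after a nasal.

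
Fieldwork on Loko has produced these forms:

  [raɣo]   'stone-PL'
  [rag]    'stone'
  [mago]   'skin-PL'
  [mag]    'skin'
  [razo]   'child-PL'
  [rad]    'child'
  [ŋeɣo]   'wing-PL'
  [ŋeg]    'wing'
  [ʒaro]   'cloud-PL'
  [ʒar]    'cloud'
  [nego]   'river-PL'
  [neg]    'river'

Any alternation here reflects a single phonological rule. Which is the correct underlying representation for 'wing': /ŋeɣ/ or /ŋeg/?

In [ŋeɣo] and [ŋeg] the final segment of 'wing' alternates: [ɣ] ~ [g].
The stem 'river' ([nego], [neg]) shows [g] unchanged in both environments, so [g] cannot be basic with [ɣ] derived before the PL suffix.
The alternation reflects word-final hardening: voiced fricatives become stops word-finally. /ɣ/ is underlying.

/ŋeɣ/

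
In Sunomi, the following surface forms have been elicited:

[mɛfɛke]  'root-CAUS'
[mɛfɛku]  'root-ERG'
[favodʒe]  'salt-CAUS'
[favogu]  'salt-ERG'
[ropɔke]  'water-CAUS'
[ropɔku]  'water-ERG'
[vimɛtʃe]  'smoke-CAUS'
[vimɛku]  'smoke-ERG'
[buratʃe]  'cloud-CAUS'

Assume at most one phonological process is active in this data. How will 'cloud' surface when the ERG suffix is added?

'smoke' shows [tʃ] ~ [k] at the end of the stem ([vimɛtʃe] vs [vimɛku]).
The stem 'root' ([mɛfɛke], [mɛfɛku]) shows [k] unchanged in both environments, so [k] cannot be basic with [tʃ] derived before the CAUS suffix.
The alternation reflects depalatalization: palato-alveolar /tʃ/ and /dʒ/ become [k] and [g] when no front vowel follows. /tʃ/ is underlying.
The one attested form of 'cloud', [buratʃe], shows underlying /buratʃ/. Applying the same rule when no front vowel follows gives [buraku].

[buraku]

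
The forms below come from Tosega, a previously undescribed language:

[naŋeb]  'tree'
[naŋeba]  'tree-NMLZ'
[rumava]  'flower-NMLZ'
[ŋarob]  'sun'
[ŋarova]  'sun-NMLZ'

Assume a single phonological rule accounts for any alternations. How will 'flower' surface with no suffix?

[rumab]

In [ŋarob] and [ŋarova] the final segment of 'sun' alternates: [b] ~ [v].
But 'tree' keeps [b] in both environments ([naŋeb], [naŋeba]), so there is no rule changing /b/ to [v] before the NMLZ suffix.
So /v/ is underlying, and a rule of word-final hardening — voiced fricatives become stops word-finally — gives [b].
From [rumava] the stem 'flower' is /rumav/; word-finally this yields [rumab].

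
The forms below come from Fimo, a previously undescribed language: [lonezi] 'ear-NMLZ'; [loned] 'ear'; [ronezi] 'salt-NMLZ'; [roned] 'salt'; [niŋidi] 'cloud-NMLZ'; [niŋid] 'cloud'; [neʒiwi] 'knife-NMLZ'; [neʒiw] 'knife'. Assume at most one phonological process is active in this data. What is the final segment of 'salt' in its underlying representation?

/z/

'salt' shows [z] ~ [d] at the end of the stem ([ronezi] vs [roned]).
But 'cloud' keeps [d] in both environments ([niŋidi], [niŋid]), so there is no rule changing /d/ to [z] before the NMLZ suffix.
Therefore /z/ is basic and [d] is derived by word-final hardening (voiced fricatives become stops word-finally).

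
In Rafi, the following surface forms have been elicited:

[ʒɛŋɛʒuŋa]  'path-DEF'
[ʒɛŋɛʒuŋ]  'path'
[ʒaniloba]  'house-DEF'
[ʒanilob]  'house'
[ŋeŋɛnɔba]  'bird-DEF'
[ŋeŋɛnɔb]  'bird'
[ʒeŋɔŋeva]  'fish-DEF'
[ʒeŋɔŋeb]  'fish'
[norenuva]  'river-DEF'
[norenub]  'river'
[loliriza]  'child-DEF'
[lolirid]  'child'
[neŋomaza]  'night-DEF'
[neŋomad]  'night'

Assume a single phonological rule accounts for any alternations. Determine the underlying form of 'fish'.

The root 'fish' surfaces as [ʒeŋɔŋeva] and [ʒeŋɔŋeb], with a stem-final [v] ~ [b] alternation.
If /b/ were underlying and a rule turned it into [v] before the DEF suffix, 'bird' would also alternate; but it has [b] in both [ŋeŋɛnɔba] and [ŋeŋɛnɔb].
The underlying segment must be /v/; voiced fricatives become stops word-finally, yielding [b] there.
Hence 'fish' is /ʒeŋɔŋev/ underlyingly.

/ʒeŋɔŋev/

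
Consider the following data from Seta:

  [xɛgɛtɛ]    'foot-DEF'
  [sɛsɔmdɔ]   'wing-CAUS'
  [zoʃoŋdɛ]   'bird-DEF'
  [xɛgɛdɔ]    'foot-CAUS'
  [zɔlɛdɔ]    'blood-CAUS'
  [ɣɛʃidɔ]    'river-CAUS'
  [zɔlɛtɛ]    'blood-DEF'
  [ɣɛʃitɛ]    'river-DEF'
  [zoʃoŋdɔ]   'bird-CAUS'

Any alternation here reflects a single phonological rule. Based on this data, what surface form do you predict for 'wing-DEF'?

[sɛsɔmdɛ]

The DEF morpheme has two allomorphs, [-dɛ] and [-tɛ].
By contrast the CAUS suffix keeps its initial [d] throughout — that segment must be underlying.
So the underlying form is /-tɛ/, and voiceless stops become voiced after a nasal.
After 'wing', which ends in a nasal, the suffix surfaces as [-dɛ], giving [sɛsɔmdɛ].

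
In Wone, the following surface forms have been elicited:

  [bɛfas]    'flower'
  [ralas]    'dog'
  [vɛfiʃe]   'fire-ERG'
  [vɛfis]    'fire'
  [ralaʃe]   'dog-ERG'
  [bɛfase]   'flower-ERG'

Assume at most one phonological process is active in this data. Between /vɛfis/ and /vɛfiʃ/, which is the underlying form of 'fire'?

The root 'fire' surfaces as [vɛfiʃe] and [vɛfis], with a stem-final [ʃ] ~ [s] alternation.
Compare 'flower', with invariant [s] in [bɛfase] and [bɛfas]: an analysis with underlying /s/ and a rule producing [ʃ] before the ERG suffix would wrongly predict alternation here too.
So /ʃ/ is underlying, and a rule of depalatalization — palato-alveolar /ʃ/ becomes [s] when no front vowel follows — gives [s].

/vɛfiʃ/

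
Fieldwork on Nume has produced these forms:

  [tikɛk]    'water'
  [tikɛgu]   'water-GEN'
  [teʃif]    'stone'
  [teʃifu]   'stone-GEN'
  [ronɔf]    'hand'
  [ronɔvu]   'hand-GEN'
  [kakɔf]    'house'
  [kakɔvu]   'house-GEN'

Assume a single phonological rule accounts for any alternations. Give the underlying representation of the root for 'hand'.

The stem for 'hand' ends in [f] in [ronɔf] but [v] in [ronɔvu].
Compare 'stone', with invariant [f] in [teʃif] and [teʃifu]: an analysis with underlying /f/ and a rule producing [v] before the GEN suffix would wrongly predict alternation here too.
The alternation reflects word-final obstruent devoicing: voiced obstruents become voiceless word-finally. /v/ is underlying.

/ronɔv/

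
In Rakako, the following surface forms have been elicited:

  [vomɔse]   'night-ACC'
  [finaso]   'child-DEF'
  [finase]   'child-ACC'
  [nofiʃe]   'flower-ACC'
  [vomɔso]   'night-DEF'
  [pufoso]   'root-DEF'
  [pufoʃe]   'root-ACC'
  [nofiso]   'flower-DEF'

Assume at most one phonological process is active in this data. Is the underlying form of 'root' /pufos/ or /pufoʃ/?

/pufoʃ/

The root 'root' surfaces as [pufoso] and [pufoʃe], with a stem-final [s] ~ [ʃ] alternation.
The stem 'night' ([vomɔso], [vomɔse]) shows [s] unchanged in both environments, so [s] cannot be basic with [ʃ] derived before the ACC suffix.
Therefore /ʃ/ is basic and [s] is derived by depalatalization (palato-alveolar /ʃ/ becomes [s] when no front vowel follows).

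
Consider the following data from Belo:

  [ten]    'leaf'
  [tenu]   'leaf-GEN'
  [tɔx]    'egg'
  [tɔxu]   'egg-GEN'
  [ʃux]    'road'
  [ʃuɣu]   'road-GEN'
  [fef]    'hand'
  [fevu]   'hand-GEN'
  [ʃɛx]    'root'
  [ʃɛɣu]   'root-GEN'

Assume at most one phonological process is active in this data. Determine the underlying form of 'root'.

The root 'root' surfaces as [ʃɛx] and [ʃɛɣu], with a stem-final [x] ~ [ɣ] alternation.
If /x/ were underlying and a rule turned it into [ɣ] before the GEN suffix, 'egg' would also alternate; but it has [x] in both [tɔx] and [tɔxu].
So /ɣ/ is underlying, and a rule of word-final obstruent devoicing — voiced obstruents become voiceless word-finally — gives [x].
The underlying form of 'root' is therefore /ʃɛɣ/.

/ʃɛɣ/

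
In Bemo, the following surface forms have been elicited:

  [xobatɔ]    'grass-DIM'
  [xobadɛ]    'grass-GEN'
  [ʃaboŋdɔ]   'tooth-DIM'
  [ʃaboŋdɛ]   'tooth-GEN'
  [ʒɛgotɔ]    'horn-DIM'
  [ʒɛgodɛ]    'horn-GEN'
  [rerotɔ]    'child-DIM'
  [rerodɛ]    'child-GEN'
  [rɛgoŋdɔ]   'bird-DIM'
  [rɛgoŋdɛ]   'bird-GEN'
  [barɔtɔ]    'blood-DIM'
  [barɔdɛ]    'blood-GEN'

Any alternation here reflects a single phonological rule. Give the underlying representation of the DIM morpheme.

The DIM morpheme has two allomorphs, [-dɔ] and [-tɔ].
The GEN suffix, which begins with [d], is invariant after every stem; so [d] is not altered by any rule here.
So the underlying form is /-tɔ/, and voiceless stops become voiced after a nasal.

/-tɔ/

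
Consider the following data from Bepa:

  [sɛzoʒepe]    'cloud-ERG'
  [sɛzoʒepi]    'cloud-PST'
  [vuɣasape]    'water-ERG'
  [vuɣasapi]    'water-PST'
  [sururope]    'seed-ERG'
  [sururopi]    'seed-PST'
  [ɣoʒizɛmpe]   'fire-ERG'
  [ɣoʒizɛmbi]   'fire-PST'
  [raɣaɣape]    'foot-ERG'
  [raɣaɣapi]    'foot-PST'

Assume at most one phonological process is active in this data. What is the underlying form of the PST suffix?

/-bi/

The PST morpheme has two allomorphs, [-bi] and [-pi].
By contrast the ERG suffix keeps its initial [p] throughout — that segment must be underlying.
The PST suffix is therefore /-bi/ underlyingly, with post-vocalic devoicing: voiced stops become voiceless after a vowel.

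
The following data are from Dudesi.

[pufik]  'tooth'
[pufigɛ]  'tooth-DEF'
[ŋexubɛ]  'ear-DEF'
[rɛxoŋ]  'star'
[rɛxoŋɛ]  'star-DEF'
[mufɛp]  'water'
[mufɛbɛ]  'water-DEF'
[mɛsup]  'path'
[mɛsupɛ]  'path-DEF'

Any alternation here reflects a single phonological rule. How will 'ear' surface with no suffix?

The stem for 'water' ends in [p] in [mufɛp] but [b] in [mufɛbɛ].
The stem 'path' ([mɛsup], [mɛsupɛ]) shows [p] unchanged in both environments, so [p] cannot be basic with [b] derived before the DEF suffix.
The underlying segment must be /b/; voiced obstruents become voiceless word-finally, yielding [p] there.
The one attested form of 'ear', [ŋexubɛ], shows underlying /ŋexub/. Applying the same rule word-finally gives [ŋexup].

[ŋexup]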